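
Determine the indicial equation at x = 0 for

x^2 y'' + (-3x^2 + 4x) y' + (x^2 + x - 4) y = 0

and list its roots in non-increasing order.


Divide by x^2 to reach normal form y'' + P_1(x) y' + P_2(x) y = 0 with P_1(x) = -3 + 4/x and P_2(x) = 1 + 1/x - 4/x^2.
x = 0 is a singular point because the y'-coefficient -3 + 4/x has a pole at x = 0 and the y-coefficient 1 + 1/x - 4/x^2 has a pole at x = 0.
It is a regular singular point because x P_1(x) = p(x) = 4 - 3x and x^2 P_2(x) = q(x) = x^2 + x - 4 are polynomials, hence analytic at x = 0.
p(0) = 4,  q(0) = -4.
Indicial equation: r(r-1) + p(0) r + q(0) = 0, i.e. r^2 + (p(0) - 1) r + q(0) = 0, i.e. r^2 + 3 r - 4 = 0.
Discriminant: (3)^2 - 4(-4) = 25, so r = (-3 ± 5)/2.
Solving: r_1 = 1, r_2 = -4.

indicial: r^2 + 3 r - 4 = 0; roots r_1 = 1, r_2 = -4


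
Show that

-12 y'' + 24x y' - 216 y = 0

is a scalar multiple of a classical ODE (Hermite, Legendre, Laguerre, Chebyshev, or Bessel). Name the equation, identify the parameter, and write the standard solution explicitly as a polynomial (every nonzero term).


All three coefficients share the factor -12; dividing through by -12 gives  y'' - 2x y' + 18 y = 0.
This matches the Hermite equation y'' - 2x y' + 2n y = 0 with 2n = 18, so n = 9; the polynomial solution is H_9(x).
With y = sum_k a_k x^k, matching x^k gives (k+2)(k+1) a_{k+2} = 2(k - n) a_k = 2(k - 9) a_k. The right side vanishes at k = 9, so the series with the parity of 9 terminates at degree 9.
Standard normalization: leading coefficient of H_n is 2^n, so a_9 = 2^9 = 512. Work downward with a_k = (k+1)(k+2) a_{k+2} / (2(k - n)):
  a_7 = (8)(9)(512) / (2(7 - 9)) = 36864/(-4) = -9216
  a_5 = (6)(7)(-9216) / (2(5 - 9)) = -387072/(-8) = 48384
  a_3 = (4)(5)(48384) / (2(3 - 9)) = 967680/(-12) = -80640
  a_1 = (2)(3)(-80640) / (2(1 - 9)) = -483840/(-16) = 30240
Hence H_9(x) = 512 x^9 - 9216 x^7 + 48384 x^5 - 80640 x^3 + 30240 x.

H_9(x); series = 512 x^9 - 9216 x^7 + 48384 x^5 - 80640 x^3 + 30240 x


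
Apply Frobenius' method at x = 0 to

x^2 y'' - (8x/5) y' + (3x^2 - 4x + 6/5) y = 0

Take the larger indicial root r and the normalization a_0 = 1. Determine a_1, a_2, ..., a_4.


Write in Frobenius form y'' + (p(x)/x) y' + (q(x)/x^2) y = 0:
  p(x) = -8/5,  q(x) = 3x^2 - 4x + 6/5.
Indicial equation: r(r-1) + (-8/5) r + (6/5) = 0 -> roots r_1 = 2, r_2 = 3/5.
Take r = r_1 = 2. Let y(x) = x^r sum_{n>=0} a_n x^n with a_0 = 1.
Substitute y = x^r sum a_n x^n and match x^{r+n}. The recurrence is
  D(n) a_n - 4 a_{n-1} + 3 a_{n-2} = 0,  where D(n) = (r+n)(r+n-1) + (-8/5)(r+n) + (6/5).
  a_n = [4 a_{n-1} - 3 a_{n-2}] / D(n).
Since the indicial polynomial factors as (r - r_1)(r - r_2), D(n) = (r_1 + n - r_1)(r_1 + n - r_2) = n(n + 7/5).
Evaluating step by step (a_0 = 1):
  n = 1: D(1) = 1(1 + 7/5) = 12/5; numerator = 4(1) = 4; a_1 = (4)/(12/5) = 5/3
  n = 2: D(2) = 2(2 + 7/5) = 34/5; numerator = 4(5/3) - 3(1) = 11/3; a_2 = (11/3)/(34/5) = 55/102
  n = 3: D(3) = 3(3 + 7/5) = 66/5; numerator = 4(55/102) - 3(5/3) = -145/51; a_3 = (-145/51)/(66/5) = -725/3366
  n = 4: D(4) = 4(4 + 7/5) = 108/5; numerator = 4(-725/3366) - 3(55/102) = -8345/3366; a_4 = (-8345/3366)/(108/5) = -41725/363528

r = 2; a_0 = 1; a_1 = 5/3; a_2 = 55/102; a_3 = -725/3366; a_4 = -41725/363528


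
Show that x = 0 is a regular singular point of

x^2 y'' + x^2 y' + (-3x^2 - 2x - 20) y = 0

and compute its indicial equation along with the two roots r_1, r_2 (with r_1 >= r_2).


Divide by x^2 to reach normal form y'' + P_1(x) y' + P_2(x) y = 0 with P_1(x) = 1 and P_2(x) = -3 - 2/x - 20/x^2.
x = 0 is a singular point because the y-coefficient -3 - 2/x - 20/x^2 has a pole at x = 0.
It is a regular singular point because x P_1(x) = p(x) = x and x^2 P_2(x) = q(x) = -3x^2 - 2x - 20 are polynomials, hence analytic at x = 0.
p(0) = 0,  q(0) = -20.
Indicial equation: r(r-1) + p(0) r + q(0) = 0, i.e. r^2 + (p(0) - 1) r + q(0) = 0, i.e. r^2 - 1 r - 20 = 0.
Discriminant: (-1)^2 - 4(-20) = 81, so r = (1 ± 9)/2.
Solving: r_1 = 5, r_2 = -4.

indicial: r^2 - 1 r - 20 = 0; roots r_1 = 5, r_2 = -4


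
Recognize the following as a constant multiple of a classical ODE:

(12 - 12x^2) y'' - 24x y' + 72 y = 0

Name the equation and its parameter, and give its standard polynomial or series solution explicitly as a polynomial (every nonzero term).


All three coefficients share the factor 12; dividing through by 12 gives  (1 - x^2) y'' - 2x y' + 6 y = 0.
This matches the Legendre equation (1 - x^2) y'' - 2x y' + n(n+1) y = 0 (note the -2x y' term) with n(n+1) = 6, so n = 2; the polynomial solution is P_2(x).
With y = sum_k a_k x^k, matching x^k gives (k+2)(k+1) a_{k+2} = [k(k+1) - n(n+1)] a_k = (k - 2)(k + 3) a_k. The right side vanishes at k = 2, so the series with the parity of 2 terminates at degree 2.
Standard normalization (P_n(1) = 1): leading coefficient (2n)!/(2^n (n!)^2) = 24/(4*4) = 3/2, so a_2 = 3/2. Work downward with a_k = (k+1)(k+2) a_{k+2} / ((k - 2)(k + 3)):
  a_0 = (1)(2)(3/2) / ((0 - 2)(0 + 3)) = 3/(-6) = -1/2
Hence P_2(x) = 3 x^2/2 - 1/2.

P_2(x); series = 3 x^2/2 - 1/2


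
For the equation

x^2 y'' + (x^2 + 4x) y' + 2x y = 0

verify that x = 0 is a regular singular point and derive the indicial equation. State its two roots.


Divide by x^2 to reach normal form y'' + P_1(x) y' + P_2(x) y = 0 with P_1(x) = 1 + 4/x and P_2(x) = 2/x.
x = 0 is a singular point because the y'-coefficient 1 + 4/x has a pole at x = 0 and the y-coefficient 2/x has a pole at x = 0.
It is a regular singular point because x P_1(x) = p(x) = x + 4 and x^2 P_2(x) = q(x) = 2x are polynomials, hence analytic at x = 0.
p(0) = 4,  q(0) = 0.
Indicial equation: r(r-1) + p(0) r + q(0) = 0, i.e. r^2 + (p(0) - 1) r + q(0) = 0, i.e. r^2 + 3 r = 0.
Discriminant: (3)^2 - 4(0) = 9, so r = (-3 ± 3)/2.
Solving: r_1 = 0, r_2 = -3.

indicial: r^2 + 3 r = 0; roots r_1 = 0, r_2 = -3


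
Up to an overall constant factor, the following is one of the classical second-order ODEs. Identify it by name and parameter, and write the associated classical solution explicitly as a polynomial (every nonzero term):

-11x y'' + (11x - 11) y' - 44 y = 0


All three coefficients share the factor -11; dividing through by -11 gives  x y'' + (1 - x) y' + 4 y = 0.
This matches the Laguerre equation x y'' + (1 - x) y' + n y = 0 with n = 4; the polynomial solution is L_4(x).
With y = sum_k a_k x^k, matching x^k gives (k+1)k a_{k+1} + (k+1) a_{k+1} - k a_k + n a_k = 0, i.e. (k+1)^2 a_{k+1} = (k - n) a_k = (k - 4) a_k. The right side vanishes at k = 4, so the series terminates at degree 4.
Standard normalization L_n(0) = 1 gives a_0 = 1. Work upward with a_{k+1} = (k - 4) a_k / (k+1)^2:
  a_1 = (0 - 4)(1) / 1^2 = -4/1 = -4
  a_2 = (1 - 4)(-4) / 2^2 = 12/4 = 3
  a_3 = (2 - 4)(3) / 3^2 = -6/9 = -2/3
  a_4 = (3 - 4)(-2/3) / 4^2 = (2/3)/16 = 1/24
Hence L_4(x) = x^4/24 - 2 x^3/3 + 3 x^2 - 4 x + 1.

L_4(x); series = x^4/24 - 2 x^3/3 + 3 x^2 - 4 x + 1


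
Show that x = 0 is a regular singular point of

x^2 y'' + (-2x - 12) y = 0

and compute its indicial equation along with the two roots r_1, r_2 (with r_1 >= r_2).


Divide by x^2 to reach normal form y'' + P_1(x) y' + P_2(x) y = 0 with P_1(x) = 0 and P_2(x) = -2/x - 12/x^2.
x = 0 is a singular point because the y-coefficient -2/x - 12/x^2 has a pole at x = 0.
It is a regular singular point because x P_1(x) = p(x) = 0 and x^2 P_2(x) = q(x) = -2x - 12 are polynomials, hence analytic at x = 0.
p(0) = 0,  q(0) = -12.
Indicial equation: r(r-1) + p(0) r + q(0) = 0, i.e. r^2 + (p(0) - 1) r + q(0) = 0, i.e. r^2 - 1 r - 12 = 0.
Discriminant: (-1)^2 - 4(-12) = 49, so r = (1 ± 7)/2.
Solving: r_1 = 4, r_2 = -3.

indicial: r^2 - 1 r - 12 = 0; roots r_1 = 4, r_2 = -3


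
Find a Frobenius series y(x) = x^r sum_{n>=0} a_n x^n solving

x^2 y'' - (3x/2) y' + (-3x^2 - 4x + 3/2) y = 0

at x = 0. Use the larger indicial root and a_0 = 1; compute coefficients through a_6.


Write in Frobenius form y'' + (p(x)/x) y' + (q(x)/x^2) y = 0:
  p(x) = -3/2,  q(x) = -3x^2 - 4x + 3/2.
Indicial equation: r(r-1) + (-3/2) r + (3/2) = 0 -> roots r_1 = 3/2, r_2 = 1.
Take r = r_1 = 3/2. Let y(x) = x^r sum_{n>=0} a_n x^n with a_0 = 1.
Substitute y = x^r sum a_n x^n and match x^{r+n}. The recurrence is
  D(n) a_n - 4 a_{n-1} - 3 a_{n-2} = 0,  where D(n) = (r+n)(r+n-1) + (-3/2)(r+n) + (3/2).
  a_n = [4 a_{n-1} + 3 a_{n-2}] / D(n).
Since the indicial polynomial factors as (r - r_1)(r - r_2), D(n) = (r_1 + n - r_1)(r_1 + n - r_2) = n(n + 1/2).
Evaluating step by step (a_0 = 1):
  n = 1: D(1) = 1(1 + 1/2) = 3/2; numerator = 4(1) = 4; a_1 = (4)/(3/2) = 8/3
  n = 2: D(2) = 2(2 + 1/2) = 5; numerator = 4(8/3) + 3(1) = 41/3; a_2 = (41/3)/(5) = 41/15
  n = 3: D(3) = 3(3 + 1/2) = 21/2; numerator = 4(41/15) + 3(8/3) = 284/15; a_3 = (284/15)/(21/2) = 568/315
  n = 4: D(4) = 4(4 + 1/2) = 18; numerator = 4(568/315) + 3(41/15) = 971/63; a_4 = (971/63)/(18) = 971/1134
  n = 5: D(5) = 5(5 + 1/2) = 55/2; numerator = 4(971/1134) + 3(568/315) = 3578/405; a_5 = (3578/405)/(55/2) = 7156/22275
  n = 6: D(6) = 6(6 + 1/2) = 39; numerator = 4(7156/22275) + 3(971/1134) = 1201811/311850; a_6 = (1201811/311850)/(39) = 92447/935550

r = 3/2; a_0 = 1; a_1 = 8/3; a_2 = 41/15; a_3 = 568/315; a_4 = 971/1134; a_5 = 7156/22275; a_6 = 92447/935550


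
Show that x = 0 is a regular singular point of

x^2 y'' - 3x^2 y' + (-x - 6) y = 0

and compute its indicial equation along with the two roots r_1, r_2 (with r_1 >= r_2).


Divide by x^2 to reach normal form y'' + P_1(x) y' + P_2(x) y = 0 with P_1(x) = -3 and P_2(x) = -1/x - 6/x^2.
x = 0 is a singular point because the y-coefficient -1/x - 6/x^2 has a pole at x = 0.
It is a regular singular point because x P_1(x) = p(x) = -3x and x^2 P_2(x) = q(x) = -x - 6 are polynomials, hence analytic at x = 0.
p(0) = 0,  q(0) = -6.
Indicial equation: r(r-1) + p(0) r + q(0) = 0, i.e. r^2 + (p(0) - 1) r + q(0) = 0, i.e. r^2 - 1 r - 6 = 0.
Discriminant: (-1)^2 - 4(-6) = 25, so r = (1 ± 5)/2.
Solving: r_1 = 3, r_2 = -2.

indicial: r^2 - 1 r - 6 = 0; roots r_1 = 3, r_2 = -2


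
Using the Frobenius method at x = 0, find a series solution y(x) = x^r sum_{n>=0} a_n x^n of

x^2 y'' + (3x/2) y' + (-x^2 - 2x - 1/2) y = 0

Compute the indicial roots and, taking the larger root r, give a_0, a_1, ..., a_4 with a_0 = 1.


Write in Frobenius form y'' + (p(x)/x) y' + (q(x)/x^2) y = 0:
  p(x) = 3/2,  q(x) = -x^2 - 2x - 1/2.
Indicial equation: r(r-1) + (3/2) r + (-1/2) = 0 -> roots r_1 = 1/2, r_2 = -1.
Take r = r_1 = 1/2. Let y(x) = x^r sum_{n>=0} a_n x^n with a_0 = 1.
Substitute y = x^r sum a_n x^n and match x^{r+n}. The recurrence is
  D(n) a_n - 2 a_{n-1} - 1 a_{n-2} = 0,  where D(n) = (r+n)(r+n-1) + (3/2)(r+n) + (-1/2).
  a_n = [2 a_{n-1} + 1 a_{n-2}] / D(n).
Since the indicial polynomial factors as (r - r_1)(r - r_2), D(n) = (r_1 + n - r_1)(r_1 + n - r_2) = n(n + 3/2).
Evaluating step by step (a_0 = 1):
  n = 1: D(1) = 1(1 + 3/2) = 5/2; numerator = 2(1) = 2; a_1 = (2)/(5/2) = 4/5
  n = 2: D(2) = 2(2 + 3/2) = 7; numerator = 2(4/5) + 1(1) = 13/5; a_2 = (13/5)/(7) = 13/35
  n = 3: D(3) = 3(3 + 3/2) = 27/2; numerator = 2(13/35) + 1(4/5) = 54/35; a_3 = (54/35)/(27/2) = 4/35
  n = 4: D(4) = 4(4 + 3/2) = 22; numerator = 2(4/35) + 1(13/35) = 3/5; a_4 = (3/5)/(22) = 3/110

r = 1/2; a_0 = 1; a_1 = 4/5; a_2 = 13/35; a_3 = 4/35; a_4 = 3/110


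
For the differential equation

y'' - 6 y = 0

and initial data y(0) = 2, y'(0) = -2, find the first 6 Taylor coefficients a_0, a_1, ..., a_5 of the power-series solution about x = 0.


Ansatz: y(x) = sum_{n>=0} a_n x^n, so y'(x) = sum_{n>=1} n a_n x^(n-1) and y''(x) = sum_{n>=2} n(n-1) a_n x^(n-2).
Substitute into P(x) y'' + Q(x) y' + R(x) y = 0 with P(x) = 1, Q(x) = 0, R(x) = -6, and match powers of x.
Initial conditions: a_0 = 2, a_1 = -2.
Setting the coefficient of each power of x to zero and solving order by order (substituting the coefficients already found):
  x^0: 2 a_2 - 6 a_0 = 0  ->  2 a_2 = 6 a_0 = 12  ->  a_2 = 6
  x^1: 6 a_3 - 6 a_1 = 0  ->  6 a_3 = 6 a_1 = -12  ->  a_3 = -2
  x^2: 12 a_4 - 6 a_2 = 0  ->  12 a_4 = 6 a_2 = 36  ->  a_4 = 3
  x^3: 20 a_5 - 6 a_3 = 0  ->  20 a_5 = 6 a_3 = -12  ->  a_5 = -3/5
Truncated series: y(x) = 2 - 2 x + 6 x^2 - 2 x^3 + 3 x^4 - (3/5) x^5 + O(x^6).

a_0 = 2; a_1 = -2; a_2 = 6; a_3 = -2; a_4 = 3; a_5 = -3/5


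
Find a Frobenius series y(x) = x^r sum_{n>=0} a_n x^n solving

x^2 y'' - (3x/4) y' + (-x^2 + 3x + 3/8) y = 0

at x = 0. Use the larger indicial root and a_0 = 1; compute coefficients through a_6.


Write in Frobenius form y'' + (p(x)/x) y' + (q(x)/x^2) y = 0:
  p(x) = -3/4,  q(x) = -x^2 + 3x + 3/8.
Indicial equation: r(r-1) + (-3/4) r + (3/8) = 0 -> roots r_1 = 3/2, r_2 = 1/4.
Take r = r_1 = 3/2. Let y(x) = x^r sum_{n>=0} a_n x^n with a_0 = 1.
Substitute y = x^r sum a_n x^n and match x^{r+n}. The recurrence is
  D(n) a_n + 3 a_{n-1} - 1 a_{n-2} = 0,  where D(n) = (r+n)(r+n-1) + (-3/4)(r+n) + (3/8).
  a_n = [-3 a_{n-1} + 1 a_{n-2}] / D(n).
Since the indicial polynomial factors as (r - r_1)(r - r_2), D(n) = (r_1 + n - r_1)(r_1 + n - r_2) = n(n + 5/4).
Evaluating step by step (a_0 = 1):
  n = 1: D(1) = 1(1 + 5/4) = 9/4; numerator = -3(1) = -3; a_1 = (-3)/(9/4) = -4/3
  n = 2: D(2) = 2(2 + 5/4) = 13/2; numerator = -3(-4/3) + 1(1) = 5; a_2 = (5)/(13/2) = 10/13
  n = 3: D(3) = 3(3 + 5/4) = 51/4; numerator = -3(10/13) + 1(-4/3) = -142/39; a_3 = (-142/39)/(51/4) = -568/1989
  n = 4: D(4) = 4(4 + 5/4) = 21; numerator = -3(-568/1989) + 1(10/13) = 1078/663; a_4 = (1078/663)/(21) = 154/1989
  n = 5: D(5) = 5(5 + 5/4) = 125/4; numerator = -3(154/1989) + 1(-568/1989) = -1030/1989; a_5 = (-1030/1989)/(125/4) = -824/49725
  n = 6: D(6) = 6(6 + 5/4) = 87/2; numerator = -3(-824/49725) + 1(154/1989) = 6322/49725; a_6 = (6322/49725)/(87/2) = 436/149175

r = 3/2; a_0 = 1; a_1 = -4/3; a_2 = 10/13; a_3 = -568/1989; a_4 = 154/1989; a_5 = -824/49725; a_6 = 436/149175


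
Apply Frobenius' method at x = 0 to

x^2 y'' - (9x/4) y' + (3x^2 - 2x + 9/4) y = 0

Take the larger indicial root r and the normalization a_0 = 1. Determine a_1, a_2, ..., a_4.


Write in Frobenius form y'' + (p(x)/x) y' + (q(x)/x^2) y = 0:
  p(x) = -9/4,  q(x) = 3x^2 - 2x + 9/4.
Indicial equation: r(r-1) + (-9/4) r + (9/4) = 0 -> roots r_1 = 9/4, r_2 = 1.
Take r = r_1 = 9/4. Let y(x) = x^r sum_{n>=0} a_n x^n with a_0 = 1.
Substitute y = x^r sum a_n x^n and match x^{r+n}. The recurrence is
  D(n) a_n - 2 a_{n-1} + 3 a_{n-2} = 0,  where D(n) = (r+n)(r+n-1) + (-9/4)(r+n) + (9/4).
  a_n = [2 a_{n-1} - 3 a_{n-2}] / D(n).
Since the indicial polynomial factors as (r - r_1)(r - r_2), D(n) = (r_1 + n - r_1)(r_1 + n - r_2) = n(n + 5/4).
Evaluating step by step (a_0 = 1):
  n = 1: D(1) = 1(1 + 5/4) = 9/4; numerator = 2(1) = 2; a_1 = (2)/(9/4) = 8/9
  n = 2: D(2) = 2(2 + 5/4) = 13/2; numerator = 2(8/9) - 3(1) = -11/9; a_2 = (-11/9)/(13/2) = -22/117
  n = 3: D(3) = 3(3 + 5/4) = 51/4; numerator = 2(-22/117) - 3(8/9) = -356/117; a_3 = (-356/117)/(51/4) = -1424/5967
  n = 4: D(4) = 4(4 + 5/4) = 21; numerator = 2(-1424/5967) - 3(-22/117) = 518/5967; a_4 = (518/5967)/(21) = 74/17901

r = 9/4; a_0 = 1; a_1 = 8/9; a_2 = -22/117; a_3 = -1424/5967; a_4 = 74/17901


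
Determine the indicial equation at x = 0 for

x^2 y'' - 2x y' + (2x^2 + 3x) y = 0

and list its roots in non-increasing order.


Divide by x^2 to reach normal form y'' + P_1(x) y' + P_2(x) y = 0 with P_1(x) = -2/x and P_2(x) = 2 + 3/x.
x = 0 is a singular point because the y'-coefficient -2/x has a pole at x = 0 and the y-coefficient 2 + 3/x has a pole at x = 0.
It is a regular singular point because x P_1(x) = p(x) = -2 and x^2 P_2(x) = q(x) = 2x^2 + 3x are polynomials, hence analytic at x = 0.
p(0) = -2,  q(0) = 0.
Indicial equation: r(r-1) + p(0) r + q(0) = 0, i.e. r^2 + (p(0) - 1) r + q(0) = 0, i.e. r^2 - 3 r = 0.
Discriminant: (-3)^2 - 4(0) = 9, so r = (3 ± 3)/2.
Solving: r_1 = 3, r_2 = 0.

indicial: r^2 - 3 r = 0; roots r_1 = 3, r_2 = 0


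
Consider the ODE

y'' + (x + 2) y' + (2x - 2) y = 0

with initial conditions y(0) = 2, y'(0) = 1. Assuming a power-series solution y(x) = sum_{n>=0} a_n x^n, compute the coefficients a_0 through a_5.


Ansatz: y(x) = sum_{n>=0} a_n x^n, so y'(x) = sum_{n>=1} n a_n x^(n-1) and y''(x) = sum_{n>=2} n(n-1) a_n x^(n-2).
Substitute into P(x) y'' + Q(x) y' + R(x) y = 0 with P(x) = 1, Q(x) = x + 2, R(x) = 2x - 2, and match powers of x.
Initial conditions: a_0 = 2, a_1 = 1.
Setting the coefficient of each power of x to zero and solving order by order (substituting the coefficients already found):
  x^0: 2 a_2 + 2 a_1 - 2 a_0 = 0  ->  2 a_2 = -2 a_1 + 2 a_0 = 2  ->  a_2 = 1
  x^1: 6 a_3 + 4 a_2 - a_1 + 2 a_0 = 0  ->  6 a_3 = -4 a_2 + a_1 - 2 a_0 = -7  ->  a_3 = -7/6
  x^2: 12 a_4 + 6 a_3 + 2 a_1 = 0  ->  12 a_4 = -6 a_3 - 2 a_1 = 5  ->  a_4 = 5/12
  x^3: 20 a_5 + 8 a_4 + a_3 + 2 a_2 = 0  ->  20 a_5 = -8 a_4 - a_3 - 2 a_2 = -25/6  ->  a_5 = -5/24
Truncated series: y(x) = 2 + x + x^2 - (7/6) x^3 + (5/12) x^4 - (5/24) x^5 + O(x^6).

a_0 = 2; a_1 = 1; a_2 = 1; a_3 = -7/6; a_4 = 5/12; a_5 = -5/24


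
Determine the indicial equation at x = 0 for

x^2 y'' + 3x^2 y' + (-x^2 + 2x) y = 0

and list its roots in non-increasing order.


Divide by x^2 to reach normal form y'' + P_1(x) y' + P_2(x) y = 0 with P_1(x) = 3 and P_2(x) = -1 + 2/x.
x = 0 is a singular point because the y-coefficient -1 + 2/x has a pole at x = 0.
It is a regular singular point because x P_1(x) = p(x) = 3x and x^2 P_2(x) = q(x) = -x^2 + 2x are polynomials, hence analytic at x = 0.
p(0) = 0,  q(0) = 0.
Indicial equation: r(r-1) + p(0) r + q(0) = 0, i.e. r^2 + (p(0) - 1) r + q(0) = 0, i.e. r^2 - 1 r = 0.
Discriminant: (-1)^2 - 4(0) = 1, so r = (1 ± 1)/2.
Solving: r_1 = 1, r_2 = 0.

indicial: r^2 - 1 r = 0; roots r_1 = 1, r_2 = 0


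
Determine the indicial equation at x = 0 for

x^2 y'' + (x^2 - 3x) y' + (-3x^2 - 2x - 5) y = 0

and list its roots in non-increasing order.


Divide by x^2 to reach normal form y'' + P_1(x) y' + P_2(x) y = 0 with P_1(x) = 1 - 3/x and P_2(x) = -3 - 2/x - 5/x^2.
x = 0 is a singular point because the y'-coefficient 1 - 3/x has a pole at x = 0 and the y-coefficient -3 - 2/x - 5/x^2 has a pole at x = 0.
It is a regular singular point because x P_1(x) = p(x) = x - 3 and x^2 P_2(x) = q(x) = -3x^2 - 2x - 5 are polynomials, hence analytic at x = 0.
p(0) = -3,  q(0) = -5.
Indicial equation: r(r-1) + p(0) r + q(0) = 0, i.e. r^2 + (p(0) - 1) r + q(0) = 0, i.e. r^2 - 4 r - 5 = 0.
Discriminant: (-4)^2 - 4(-5) = 36, so r = (4 ± 6)/2.
Solving: r_1 = 5, r_2 = -1.

indicial: r^2 - 4 r - 5 = 0; roots r_1 = 5, r_2 = -1


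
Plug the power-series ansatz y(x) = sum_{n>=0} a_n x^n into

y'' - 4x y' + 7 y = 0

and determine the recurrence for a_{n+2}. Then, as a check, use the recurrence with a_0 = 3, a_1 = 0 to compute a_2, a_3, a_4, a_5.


Substitute y = sum_n a_n x^n.
y''(x) has coefficient (n+2)(n+1) a_{n+2} at x^n;
-4 x y'(x) has coefficient -4 n a_n at x^n (shift);
7 y(x) has coefficient 7 a_n at x^n.
Matching x^n: (n+2)(n+1) a_{n+2} + (-4n + 7) a_n = 0.
Thus a_{n+2} = (4n - 7) / ((n+1)(n+2)) * a_n.

Check with a_0 = 3, a_1 = 0 (apply the recurrence for n = 0, 1, 2, 3): a_0 = 3, a_1 = 0, a_2 = -21/2, a_3 = 0, a_4 = -7/8, a_5 = 0.

a_(n+2) = (4n - 7) / ((n+1)(n+2)) * a_n; check: a_0 = 3, a_1 = 0, a_2 = -21/2, a_3 = 0, a_4 = -7/8, a_5 = 0


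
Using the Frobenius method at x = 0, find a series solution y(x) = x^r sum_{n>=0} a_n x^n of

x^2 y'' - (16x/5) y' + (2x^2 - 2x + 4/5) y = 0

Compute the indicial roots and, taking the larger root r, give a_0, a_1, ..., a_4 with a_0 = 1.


Write in Frobenius form y'' + (p(x)/x) y' + (q(x)/x^2) y = 0:
  p(x) = -16/5,  q(x) = 2x^2 - 2x + 4/5.
Indicial equation: r(r-1) + (-16/5) r + (4/5) = 0 -> roots r_1 = 4, r_2 = 1/5.
Take r = r_1 = 4. Let y(x) = x^r sum_{n>=0} a_n x^n with a_0 = 1.
Substitute y = x^r sum a_n x^n and match x^{r+n}. The recurrence is
  D(n) a_n - 2 a_{n-1} + 2 a_{n-2} = 0,  where D(n) = (r+n)(r+n-1) + (-16/5)(r+n) + (4/5).
  a_n = [2 a_{n-1} - 2 a_{n-2}] / D(n).
Since the indicial polynomial factors as (r - r_1)(r - r_2), D(n) = (r_1 + n - r_1)(r_1 + n - r_2) = n(n + 19/5).
Evaluating step by step (a_0 = 1):
  n = 1: D(1) = 1(1 + 19/5) = 24/5; numerator = 2(1) = 2; a_1 = (2)/(24/5) = 5/12
  n = 2: D(2) = 2(2 + 19/5) = 58/5; numerator = 2(5/12) - 2(1) = -7/6; a_2 = (-7/6)/(58/5) = -35/348
  n = 3: D(3) = 3(3 + 19/5) = 102/5; numerator = 2(-35/348) - 2(5/12) = -30/29; a_3 = (-30/29)/(102/5) = -25/493
  n = 4: D(4) = 4(4 + 19/5) = 156/5; numerator = 2(-25/493) - 2(-35/348) = 295/2958; a_4 = (295/2958)/(156/5) = 1475/461448

r = 4; a_0 = 1; a_1 = 5/12; a_2 = -35/348; a_3 = -25/493; a_4 = 1475/461448


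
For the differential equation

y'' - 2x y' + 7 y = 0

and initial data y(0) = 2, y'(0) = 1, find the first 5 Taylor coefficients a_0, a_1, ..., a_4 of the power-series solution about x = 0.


Ansatz: y(x) = sum_{n>=0} a_n x^n, so y'(x) = sum_{n>=1} n a_n x^(n-1) and y''(x) = sum_{n>=2} n(n-1) a_n x^(n-2).
Substitute into P(x) y'' + Q(x) y' + R(x) y = 0 with P(x) = 1, Q(x) = -2x, R(x) = 7, and match powers of x.
Initial conditions: a_0 = 2, a_1 = 1.
Setting the coefficient of each power of x to zero and solving order by order (substituting the coefficients already found):
  x^0: 2 a_2 + 7 a_0 = 0  ->  2 a_2 = -7 a_0 = -14  ->  a_2 = -7
  x^1: 6 a_3 + 5 a_1 = 0  ->  6 a_3 = -5 a_1 = -5  ->  a_3 = -5/6
  x^2: 12 a_4 + 3 a_2 = 0  ->  12 a_4 = -3 a_2 = 21  ->  a_4 = 7/4
Truncated series: y(x) = 2 + x - 7 x^2 - (5/6) x^3 + (7/4) x^4 + O(x^5).

a_0 = 2; a_1 = 1; a_2 = -7; a_3 = -5/6; a_4 = 7/4


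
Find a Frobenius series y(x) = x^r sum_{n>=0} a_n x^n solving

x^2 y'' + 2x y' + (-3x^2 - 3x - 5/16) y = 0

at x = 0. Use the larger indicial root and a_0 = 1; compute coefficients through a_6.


Write in Frobenius form y'' + (p(x)/x) y' + (q(x)/x^2) y = 0:
  p(x) = 2,  q(x) = -3x^2 - 3x - 5/16.
Indicial equation: r(r-1) + (2) r + (-5/16) = 0 -> roots r_1 = 1/4, r_2 = -5/4.
Take r = r_1 = 1/4. Let y(x) = x^r sum_{n>=0} a_n x^n with a_0 = 1.
Substitute y = x^r sum a_n x^n and match x^{r+n}. The recurrence is
  D(n) a_n - 3 a_{n-1} - 3 a_{n-2} = 0,  where D(n) = (r+n)(r+n-1) + (2)(r+n) + (-5/16).
  a_n = [3 a_{n-1} + 3 a_{n-2}] / D(n).
Since the indicial polynomial factors as (r - r_1)(r - r_2), D(n) = (r_1 + n - r_1)(r_1 + n - r_2) = n(n + 3/2).
Evaluating step by step (a_0 = 1):
  n = 1: D(1) = 1(1 + 3/2) = 5/2; numerator = 3(1) = 3; a_1 = (3)/(5/2) = 6/5
  n = 2: D(2) = 2(2 + 3/2) = 7; numerator = 3(6/5) + 3(1) = 33/5; a_2 = (33/5)/(7) = 33/35
  n = 3: D(3) = 3(3 + 3/2) = 27/2; numerator = 3(33/35) + 3(6/5) = 45/7; a_3 = (45/7)/(27/2) = 10/21
  n = 4: D(4) = 4(4 + 3/2) = 22; numerator = 3(10/21) + 3(33/35) = 149/35; a_4 = (149/35)/(22) = 149/770
  n = 5: D(5) = 5(5 + 3/2) = 65/2; numerator = 3(149/770) + 3(10/21) = 221/110; a_5 = (221/110)/(65/2) = 17/275
  n = 6: D(6) = 6(6 + 3/2) = 45; numerator = 3(17/275) + 3(149/770) = 2949/3850; a_6 = (2949/3850)/(45) = 983/57750

r = 1/4; a_0 = 1; a_1 = 6/5; a_2 = 33/35; a_3 = 10/21; a_4 = 149/770; a_5 = 17/275; a_6 = 983/57750


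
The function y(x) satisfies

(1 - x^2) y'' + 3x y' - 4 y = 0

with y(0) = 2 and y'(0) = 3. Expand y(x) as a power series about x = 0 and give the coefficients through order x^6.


Ansatz: y(x) = sum_{n>=0} a_n x^n, so y'(x) = sum_{n>=1} n a_n x^(n-1) and y''(x) = sum_{n>=2} n(n-1) a_n x^(n-2).
Substitute into P(x) y'' + Q(x) y' + R(x) y = 0 with P(x) = 1 - x^2, Q(x) = 3x, R(x) = -4, and match powers of x.
Initial conditions: a_0 = 2, a_1 = 3.
Setting the coefficient of each power of x to zero and solving order by order (substituting the coefficients already found):
  x^0: 2 a_2 - 4 a_0 = 0  ->  2 a_2 = 4 a_0 = 8  ->  a_2 = 4
  x^1: 6 a_3 - a_1 = 0  ->  6 a_3 = a_1 = 3  ->  a_3 = 1/2
  x^2: 12 a_4 = 0  ->  a_4 = 0
  x^3: 20 a_5 - a_3 = 0  ->  20 a_5 = a_3 = 1/2  ->  a_5 = 1/40
  x^4: 30 a_6 - 4 a_4 = 0  ->  30 a_6 = 4 a_4 = 0  ->  a_6 = 0
Truncated series: y(x) = 2 + 3 x + 4 x^2 + (1/2) x^3 + (1/40) x^5 + O(x^7).

a_0 = 2; a_1 = 3; a_2 = 4; a_3 = 1/2; a_4 = 0; a_5 = 1/40; a_6 = 0


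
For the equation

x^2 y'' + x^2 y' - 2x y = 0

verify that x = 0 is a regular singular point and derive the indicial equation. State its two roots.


Divide by x^2 to reach normal form y'' + P_1(x) y' + P_2(x) y = 0 with P_1(x) = 1 and P_2(x) = -2/x.
x = 0 is a singular point because the y-coefficient -2/x has a pole at x = 0.
It is a regular singular point because x P_1(x) = p(x) = x and x^2 P_2(x) = q(x) = -2x are polynomials, hence analytic at x = 0.
p(0) = 0,  q(0) = 0.
Indicial equation: r(r-1) + p(0) r + q(0) = 0, i.e. r^2 + (p(0) - 1) r + q(0) = 0, i.e. r^2 - 1 r = 0.
Discriminant: (-1)^2 - 4(0) = 1, so r = (1 ± 1)/2.
Solving: r_1 = 1, r_2 = 0.

indicial: r^2 - 1 r = 0; roots r_1 = 1, r_2 = 0


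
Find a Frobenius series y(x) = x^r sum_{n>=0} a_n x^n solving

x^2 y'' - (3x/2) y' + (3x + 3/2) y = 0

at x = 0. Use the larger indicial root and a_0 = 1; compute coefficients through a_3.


Write in Frobenius form y'' + (p(x)/x) y' + (q(x)/x^2) y = 0:
  p(x) = -3/2,  q(x) = 3x + 3/2.
Indicial equation: r(r-1) + (-3/2) r + (3/2) = 0 -> roots r_1 = 3/2, r_2 = 1.
Take r = r_1 = 3/2. Let y(x) = x^r sum_{n>=0} a_n x^n with a_0 = 1.
Substitute y = x^r sum a_n x^n and match x^{r+n}. The recurrence is
  D(n) a_n + 3 a_{n-1} = 0,  where D(n) = (r+n)(r+n-1) + (-3/2)(r+n) + (3/2).
  a_n = -3 / D(n) * a_{n-1}.
Since the indicial polynomial factors as (r - r_1)(r - r_2), D(n) = (r_1 + n - r_1)(r_1 + n - r_2) = n(n + 1/2).
Evaluating step by step (a_0 = 1):
  n = 1: D(1) = 1(1 + 1/2) = 3/2; numerator = -3(1) = -3; a_1 = (-3)/(3/2) = -2
  n = 2: D(2) = 2(2 + 1/2) = 5; numerator = -3(-2) = 6; a_2 = (6)/(5) = 6/5
  n = 3: D(3) = 3(3 + 1/2) = 21/2; numerator = -3(6/5) = -18/5; a_3 = (-18/5)/(21/2) = -12/35

r = 3/2; a_0 = 1; a_1 = -2; a_2 = 6/5; a_3 = -12/35


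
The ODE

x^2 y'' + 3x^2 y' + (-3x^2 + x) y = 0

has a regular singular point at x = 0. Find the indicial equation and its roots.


Divide by x^2 to reach normal form y'' + P_1(x) y' + P_2(x) y = 0 with P_1(x) = 3 and P_2(x) = -3 + 1/x.
x = 0 is a singular point because the y-coefficient -3 + 1/x has a pole at x = 0.
It is a regular singular point because x P_1(x) = p(x) = 3x and x^2 P_2(x) = q(x) = -3x^2 + x are polynomials, hence analytic at x = 0.
p(0) = 0,  q(0) = 0.
Indicial equation: r(r-1) + p(0) r + q(0) = 0, i.e. r^2 + (p(0) - 1) r + q(0) = 0, i.e. r^2 - 1 r = 0.
Discriminant: (-1)^2 - 4(0) = 1, so r = (1 ± 1)/2.
Solving: r_1 = 1, r_2 = 0.

indicial: r^2 - 1 r = 0; roots r_1 = 1, r_2 = 0


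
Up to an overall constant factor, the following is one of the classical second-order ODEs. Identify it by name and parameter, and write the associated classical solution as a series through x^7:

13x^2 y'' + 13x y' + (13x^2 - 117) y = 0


All three coefficients share the factor 13; dividing through by 13 gives  x^2 y'' + x y' + (x^2 - 9) y = 0.
This matches the Bessel equation x^2 y'' + x y' + (x^2 - nu^2) y = 0 with nu^2 = 9, so nu = 3; the solution bounded at x = 0 is J_3(x).
Frobenius at x = 0: indicial roots ±nu; for r = nu the recurrence k(k + 2nu) c_k = -c_{k-2} gives the standard series J_nu(x) = sum_{k>=0} (-1)^k / (k! (k+nu)!) (x/2)^(2k+nu). Evaluate the first 3 terms:
  k = 0: (-1)^0 / (0! * 3! * 2^3) x^3 = 1/(1*6*8) x^3 = (1/48) x^3
  k = 1: (-1)^1 / (1! * 4! * 2^5) x^5 = -1/(1*24*32) x^5 = (-1/768) x^5
  k = 2: (-1)^2 / (2! * 5! * 2^7) x^7 = 1/(2*120*128) x^7 = (1/30720) x^7
Hence J_3(x) = x^7/30720 - x^5/768 + x^3/48 + ....

J_3(x); series = x^7/30720 - x^5/768 + x^3/48


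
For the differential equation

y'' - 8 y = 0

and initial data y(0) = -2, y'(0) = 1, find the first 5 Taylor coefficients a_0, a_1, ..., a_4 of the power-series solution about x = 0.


Ansatz: y(x) = sum_{n>=0} a_n x^n, so y'(x) = sum_{n>=1} n a_n x^(n-1) and y''(x) = sum_{n>=2} n(n-1) a_n x^(n-2).
Substitute into P(x) y'' + Q(x) y' + R(x) y = 0 with P(x) = 1, Q(x) = 0, R(x) = -8, and match powers of x.
Initial conditions: a_0 = -2, a_1 = 1.
Setting the coefficient of each power of x to zero and solving order by order (substituting the coefficients already found):
  x^0: 2 a_2 - 8 a_0 = 0  ->  2 a_2 = 8 a_0 = -16  ->  a_2 = -8
  x^1: 6 a_3 - 8 a_1 = 0  ->  6 a_3 = 8 a_1 = 8  ->  a_3 = 4/3
  x^2: 12 a_4 - 8 a_2 = 0  ->  12 a_4 = 8 a_2 = -64  ->  a_4 = -16/3
Truncated series: y(x) = -2 + x - 8 x^2 + (4/3) x^3 - (16/3) x^4 + O(x^5).

a_0 = -2; a_1 = 1; a_2 = -8; a_3 = 4/3; a_4 = -16/3


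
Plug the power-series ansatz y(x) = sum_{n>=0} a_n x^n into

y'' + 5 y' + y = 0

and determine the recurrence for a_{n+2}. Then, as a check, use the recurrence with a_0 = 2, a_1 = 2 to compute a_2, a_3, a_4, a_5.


Substitute y = sum_n a_n x^n.
y''(x) has coefficient (n+2)(n+1) a_{n+2} at x^n;
5 y'(x) has coefficient 5 (n+1) a_{n+1} at x^n;
y(x) has coefficient 1 a_n at x^n.
Matching x^n: (n+2)(n+1) a_{n+2} + 5 (n+1) a_{n+1} + 1 a_n = 0.
Thus a_{n+2} = [-5 (n+1) a_{n+1} - 1 a_n] / ((n+1)(n+2)).

Check with a_0 = 2, a_1 = 2 (apply the recurrence for n = 0, 1, 2, 3): a_0 = 2, a_1 = 2, a_2 = -6, a_3 = 29/3, a_4 = -139/12, a_5 = 111/10.

a_(n+2) = [-5 (n+1) a_(n+1) - 1 a_n] / ((n+1)(n+2)); check: a_0 = 2, a_1 = 2, a_2 = -6, a_3 = 29/3, a_4 = -139/12, a_5 = 111/10


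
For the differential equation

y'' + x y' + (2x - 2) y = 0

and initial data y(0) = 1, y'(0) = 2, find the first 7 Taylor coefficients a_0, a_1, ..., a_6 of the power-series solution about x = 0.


Ansatz: y(x) = sum_{n>=0} a_n x^n, so y'(x) = sum_{n>=1} n a_n x^(n-1) and y''(x) = sum_{n>=2} n(n-1) a_n x^(n-2).
Substitute into P(x) y'' + Q(x) y' + R(x) y = 0 with P(x) = 1, Q(x) = x, R(x) = 2x - 2, and match powers of x.
Initial conditions: a_0 = 1, a_1 = 2.
Setting the coefficient of each power of x to zero and solving order by order (substituting the coefficients already found):
  x^0: 2 a_2 - 2 a_0 = 0  ->  2 a_2 = 2 a_0 = 2  ->  a_2 = 1
  x^1: 6 a_3 - a_1 + 2 a_0 = 0  ->  6 a_3 = a_1 - 2 a_0 = 0  ->  a_3 = 0
  x^2: 12 a_4 + 2 a_1 = 0  ->  12 a_4 = -2 a_1 = -4  ->  a_4 = -1/3
  x^3: 20 a_5 + a_3 + 2 a_2 = 0  ->  20 a_5 = -a_3 - 2 a_2 = -2  ->  a_5 = -1/10
  x^4: 30 a_6 + 2 a_4 + 2 a_3 = 0  ->  30 a_6 = -2 a_4 - 2 a_3 = 2/3  ->  a_6 = 1/45
Truncated series: y(x) = 1 + 2 x + x^2 - (1/3) x^4 - (1/10) x^5 + (1/45) x^6 + O(x^7).

a_0 = 1; a_1 = 2; a_2 = 1; a_3 = 0; a_4 = -1/3; a_5 = -1/10; a_6 = 1/45


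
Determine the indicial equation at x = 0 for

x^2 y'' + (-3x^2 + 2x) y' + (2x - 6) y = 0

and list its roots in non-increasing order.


Divide by x^2 to reach normal form y'' + P_1(x) y' + P_2(x) y = 0 with P_1(x) = -3 + 2/x and P_2(x) = 2/x - 6/x^2.
x = 0 is a singular point because the y'-coefficient -3 + 2/x has a pole at x = 0 and the y-coefficient 2/x - 6/x^2 has a pole at x = 0.
It is a regular singular point because x P_1(x) = p(x) = 2 - 3x and x^2 P_2(x) = q(x) = 2x - 6 are polynomials, hence analytic at x = 0.
p(0) = 2,  q(0) = -6.
Indicial equation: r(r-1) + p(0) r + q(0) = 0, i.e. r^2 + (p(0) - 1) r + q(0) = 0, i.e. r^2 + 1 r - 6 = 0.
Discriminant: (1)^2 - 4(-6) = 25, so r = (-1 ± 5)/2.
Solving: r_1 = 2, r_2 = -3.

indicial: r^2 + 1 r - 6 = 0; roots r_1 = 2, r_2 = -3


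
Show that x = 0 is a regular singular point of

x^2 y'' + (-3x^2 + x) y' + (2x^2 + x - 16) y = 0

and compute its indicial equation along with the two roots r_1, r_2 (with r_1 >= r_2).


Divide by x^2 to reach normal form y'' + P_1(x) y' + P_2(x) y = 0 with P_1(x) = -3 + 1/x and P_2(x) = 2 + 1/x - 16/x^2.
x = 0 is a singular point because the y'-coefficient -3 + 1/x has a pole at x = 0 and the y-coefficient 2 + 1/x - 16/x^2 has a pole at x = 0.
It is a regular singular point because x P_1(x) = p(x) = 1 - 3x and x^2 P_2(x) = q(x) = 2x^2 + x - 16 are polynomials, hence analytic at x = 0.
p(0) = 1,  q(0) = -16.
Indicial equation: r(r-1) + p(0) r + q(0) = 0, i.e. r^2 + (p(0) - 1) r + q(0) = 0, i.e. r^2 - 16 = 0.
Discriminant: (0)^2 - 4(-16) = 64, so r = (0 ± 8)/2.
Solving: r_1 = 4, r_2 = -4.

indicial: r^2 - 16 = 0; roots r_1 = 4, r_2 = -4


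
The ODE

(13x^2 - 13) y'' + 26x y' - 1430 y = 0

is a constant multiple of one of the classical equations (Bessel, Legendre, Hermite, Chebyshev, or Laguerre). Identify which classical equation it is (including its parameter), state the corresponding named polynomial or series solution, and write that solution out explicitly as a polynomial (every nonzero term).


All three coefficients share the factor -13; dividing through by -13 gives  (1 - x^2) y'' - 2x y' + 110 y = 0.
This matches the Legendre equation (1 - x^2) y'' - 2x y' + n(n+1) y = 0 (note the -2x y' term) with n(n+1) = 110, so n = 10; the polynomial solution is P_10(x).
With y = sum_k a_k x^k, matching x^k gives (k+2)(k+1) a_{k+2} = [k(k+1) - n(n+1)] a_k = (k - 10)(k + 11) a_k. The right side vanishes at k = 10, so the series with the parity of 10 terminates at degree 10.
Standard normalization (P_n(1) = 1): leading coefficient (2n)!/(2^n (n!)^2) = 2432902008176640000/(1024*13168189440000) = 46189/256, so a_10 = 46189/256. Work downward with a_k = (k+1)(k+2) a_{k+2} / ((k - 10)(k + 11)):
  a_8 = (9)(10)(46189/256) / ((8 - 10)(8 + 11)) = (2078505/128)/(-38) = -109395/256
  a_6 = (7)(8)(-109395/256) / ((6 - 10)(6 + 11)) = (-765765/32)/(-68) = 45045/128
  a_4 = (5)(6)(45045/128) / ((4 - 10)(4 + 11)) = (675675/64)/(-90) = -15015/128
  a_2 = (3)(4)(-15015/128) / ((2 - 10)(2 + 11)) = (-45045/32)/(-104) = 3465/256
  a_0 = (1)(2)(3465/256) / ((0 - 10)(0 + 11)) = (3465/128)/(-110) = -63/256
Hence P_10(x) = 46189 x^10/256 - 109395 x^8/256 + 45045 x^6/128 - 15015 x^4/128 + 3465 x^2/256 - 63/256.

P_10(x); series = 46189 x^10/256 - 109395 x^8/256 + 45045 x^6/128 - 15015 x^4/128 + 3465 x^2/256 - 63/256


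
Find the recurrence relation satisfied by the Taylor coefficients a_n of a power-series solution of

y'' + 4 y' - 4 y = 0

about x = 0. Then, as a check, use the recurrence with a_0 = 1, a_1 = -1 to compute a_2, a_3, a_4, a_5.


Substitute y = sum_n a_n x^n.
y''(x) has coefficient (n+2)(n+1) a_{n+2} at x^n;
4 y'(x) has coefficient 4 (n+1) a_{n+1} at x^n;
-4 y(x) has coefficient -4 a_n at x^n.
Matching x^n: (n+2)(n+1) a_{n+2} + 4 (n+1) a_{n+1} - 4 a_n = 0.
Thus a_{n+2} = [-4 (n+1) a_{n+1} + 4 a_n] / ((n+1)(n+2)).

Check with a_0 = 1, a_1 = -1 (apply the recurrence for n = 0, 1, 2, 3): a_0 = 1, a_1 = -1, a_2 = 4, a_3 = -6, a_4 = 22/3, a_5 = -106/15.

a_(n+2) = [-4 (n+1) a_(n+1) + 4 a_n] / ((n+1)(n+2)); check: a_0 = 1, a_1 = -1, a_2 = 4, a_3 = -6, a_4 = 22/3, a_5 = -106/15


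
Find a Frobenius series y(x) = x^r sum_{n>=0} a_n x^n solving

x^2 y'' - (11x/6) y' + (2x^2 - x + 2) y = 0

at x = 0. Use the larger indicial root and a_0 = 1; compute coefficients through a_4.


Write in Frobenius form y'' + (p(x)/x) y' + (q(x)/x^2) y = 0:
  p(x) = -11/6,  q(x) = 2x^2 - x + 2.
Indicial equation: r(r-1) + (-11/6) r + (2) = 0 -> roots r_1 = 3/2, r_2 = 4/3.
Take r = r_1 = 3/2. Let y(x) = x^r sum_{n>=0} a_n x^n with a_0 = 1.
Substitute y = x^r sum a_n x^n and match x^{r+n}. The recurrence is
  D(n) a_n - 1 a_{n-1} + 2 a_{n-2} = 0,  where D(n) = (r+n)(r+n-1) + (-11/6)(r+n) + (2).
  a_n = [1 a_{n-1} - 2 a_{n-2}] / D(n).
Since the indicial polynomial factors as (r - r_1)(r - r_2), D(n) = (r_1 + n - r_1)(r_1 + n - r_2) = n(n + 1/6).
Evaluating step by step (a_0 = 1):
  n = 1: D(1) = 1(1 + 1/6) = 7/6; numerator = 1(1) = 1; a_1 = (1)/(7/6) = 6/7
  n = 2: D(2) = 2(2 + 1/6) = 13/3; numerator = 1(6/7) - 2(1) = -8/7; a_2 = (-8/7)/(13/3) = -24/91
  n = 3: D(3) = 3(3 + 1/6) = 19/2; numerator = 1(-24/91) - 2(6/7) = -180/91; a_3 = (-180/91)/(19/2) = -360/1729
  n = 4: D(4) = 4(4 + 1/6) = 50/3; numerator = 1(-360/1729) - 2(-24/91) = 552/1729; a_4 = (552/1729)/(50/3) = 828/43225

r = 3/2; a_0 = 1; a_1 = 6/7; a_2 = -24/91; a_3 = -360/1729; a_4 = 828/43225


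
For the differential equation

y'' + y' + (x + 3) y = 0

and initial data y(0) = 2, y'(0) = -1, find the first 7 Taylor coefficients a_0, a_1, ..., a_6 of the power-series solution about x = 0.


Ansatz: y(x) = sum_{n>=0} a_n x^n, so y'(x) = sum_{n>=1} n a_n x^(n-1) and y''(x) = sum_{n>=2} n(n-1) a_n x^(n-2).
Substitute into P(x) y'' + Q(x) y' + R(x) y = 0 with P(x) = 1, Q(x) = 1, R(x) = x + 3, and match powers of x.
Initial conditions: a_0 = 2, a_1 = -1.
Setting the coefficient of each power of x to zero and solving order by order (substituting the coefficients already found):
  x^0: 2 a_2 + a_1 + 3 a_0 = 0  ->  2 a_2 = -a_1 - 3 a_0 = -5  ->  a_2 = -5/2
  x^1: 6 a_3 + 2 a_2 + 3 a_1 + a_0 = 0  ->  6 a_3 = -2 a_2 - 3 a_1 - a_0 = 6  ->  a_3 = 1
  x^2: 12 a_4 + 3 a_3 + 3 a_2 + a_1 = 0  ->  12 a_4 = -3 a_3 - 3 a_2 - a_1 = 11/2  ->  a_4 = 11/24
  x^3: 20 a_5 + 4 a_4 + 3 a_3 + a_2 = 0  ->  20 a_5 = -4 a_4 - 3 a_3 - a_2 = -7/3  ->  a_5 = -7/60
  x^4: 30 a_6 + 5 a_5 + 3 a_4 + a_3 = 0  ->  30 a_6 = -5 a_5 - 3 a_4 - a_3 = -43/24  ->  a_6 = -43/720
Truncated series: y(x) = 2 - x - (5/2) x^2 + x^3 + (11/24) x^4 - (7/60) x^5 - (43/720) x^6 + O(x^7).

a_0 = 2; a_1 = -1; a_2 = -5/2; a_3 = 1; a_4 = 11/24; a_5 = -7/60; a_6 = -43/720


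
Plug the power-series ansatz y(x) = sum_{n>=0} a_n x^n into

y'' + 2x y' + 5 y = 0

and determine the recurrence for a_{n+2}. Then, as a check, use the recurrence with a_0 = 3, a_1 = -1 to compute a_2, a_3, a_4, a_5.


Substitute y = sum_n a_n x^n.
y''(x) has coefficient (n+2)(n+1) a_{n+2} at x^n;
2 x y'(x) has coefficient 2 n a_n at x^n (shift);
5 y(x) has coefficient 5 a_n at x^n.
Matching x^n: (n+2)(n+1) a_{n+2} + (2n + 5) a_n = 0.
Thus a_{n+2} = (-2n - 5) / ((n+1)(n+2)) * a_n.

Check with a_0 = 3, a_1 = -1 (apply the recurrence for n = 0, 1, 2, 3): a_0 = 3, a_1 = -1, a_2 = -15/2, a_3 = 7/6, a_4 = 45/8, a_5 = -77/120.

a_(n+2) = (-2n - 5) / ((n+1)(n+2)) * a_n; check: a_0 = 3, a_1 = -1, a_2 = -15/2, a_3 = 7/6, a_4 = 45/8, a_5 = -77/120


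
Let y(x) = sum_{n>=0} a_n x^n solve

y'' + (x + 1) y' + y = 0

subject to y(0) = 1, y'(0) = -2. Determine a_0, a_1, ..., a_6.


Ansatz: y(x) = sum_{n>=0} a_n x^n, so y'(x) = sum_{n>=1} n a_n x^(n-1) and y''(x) = sum_{n>=2} n(n-1) a_n x^(n-2).
Substitute into P(x) y'' + Q(x) y' + R(x) y = 0 with P(x) = 1, Q(x) = x + 1, R(x) = 1, and match powers of x.
Initial conditions: a_0 = 1, a_1 = -2.
Setting the coefficient of each power of x to zero and solving order by order (substituting the coefficients already found):
  x^0: 2 a_2 + a_1 + a_0 = 0  ->  2 a_2 = -a_1 - a_0 = 1  ->  a_2 = 1/2
  x^1: 6 a_3 + 2 a_2 + 2 a_1 = 0  ->  6 a_3 = -2 a_2 - 2 a_1 = 3  ->  a_3 = 1/2
  x^2: 12 a_4 + 3 a_3 + 3 a_2 = 0  ->  12 a_4 = -3 a_3 - 3 a_2 = -3  ->  a_4 = -1/4
  x^3: 20 a_5 + 4 a_4 + 4 a_3 = 0  ->  20 a_5 = -4 a_4 - 4 a_3 = -1  ->  a_5 = -1/20
  x^4: 30 a_6 + 5 a_5 + 5 a_4 = 0  ->  30 a_6 = -5 a_5 - 5 a_4 = 3/2  ->  a_6 = 1/20
Truncated series: y(x) = 1 - 2 x + (1/2) x^2 + (1/2) x^3 - (1/4) x^4 - (1/20) x^5 + (1/20) x^6 + O(x^7).

a_0 = 1; a_1 = -2; a_2 = 1/2; a_3 = 1/2; a_4 = -1/4; a_5 = -1/20; a_6 = 1/20


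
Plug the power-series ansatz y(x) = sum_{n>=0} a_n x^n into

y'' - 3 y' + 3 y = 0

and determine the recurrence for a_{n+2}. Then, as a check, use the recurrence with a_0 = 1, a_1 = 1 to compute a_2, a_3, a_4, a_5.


Substitute y = sum_n a_n x^n.
y''(x) has coefficient (n+2)(n+1) a_{n+2} at x^n;
-3 y'(x) has coefficient -3 (n+1) a_{n+1} at x^n;
3 y(x) has coefficient 3 a_n at x^n.
Matching x^n: (n+2)(n+1) a_{n+2} - 3 (n+1) a_{n+1} + 3 a_n = 0.
Thus a_{n+2} = [3 (n+1) a_{n+1} - 3 a_n] / ((n+1)(n+2)).

Check with a_0 = 1, a_1 = 1 (apply the recurrence for n = 0, 1, 2, 3): a_0 = 1, a_1 = 1, a_2 = 0, a_3 = -1/2, a_4 = -3/8, a_5 = -3/20.

a_(n+2) = [3 (n+1) a_(n+1) - 3 a_n] / ((n+1)(n+2)); check: a_0 = 1, a_1 = 1, a_2 = 0, a_3 = -1/2, a_4 = -3/8, a_5 = -3/20


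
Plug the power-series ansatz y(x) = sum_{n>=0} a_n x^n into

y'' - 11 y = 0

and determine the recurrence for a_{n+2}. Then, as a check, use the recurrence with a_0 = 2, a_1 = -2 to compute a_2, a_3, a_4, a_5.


Substitute y = sum_n a_n x^n into y'' + (const) y = 0.
y''(x) = sum_{n>=0} (n+2)(n+1) a_{n+2} x^n.
The ODE becomes sum_n [(n+2)(n+1) a_{n+2} - 11 a_n] x^n = 0.
Setting each coefficient to zero gives the recurrence:
  (n+2)(n+1) a_{n+2} - 11 a_n = 0,
  a_{n+2} = 11 / ((n+1)(n+2)) a_n.

Check with a_0 = 2, a_1 = -2 (apply the recurrence for n = 0, 1, 2, 3): a_0 = 2, a_1 = -2, a_2 = 11, a_3 = -11/3, a_4 = 121/12, a_5 = -121/60.

a_{n+2} = 11/((n+1)(n+2)) * a_n; check: a_0 = 2, a_1 = -2, a_2 = 11, a_3 = -11/3, a_4 = 121/12, a_5 = -121/60


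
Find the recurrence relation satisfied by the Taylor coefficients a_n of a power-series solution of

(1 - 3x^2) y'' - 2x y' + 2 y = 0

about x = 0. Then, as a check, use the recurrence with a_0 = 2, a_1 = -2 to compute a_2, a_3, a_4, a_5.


Substitute y = sum_n a_n x^n.
(1 - 3 x^2) y'' contributes (n+2)(n+1) a_{n+2} - 3 n(n-1) a_n at x^n.
-2 x y'(x) contributes -2 n a_n at x^n.
2 y(x) contributes 2 a_n at x^n.
Matching x^n: (n+2)(n+1) a_{n+2} + (-3 n(n-1) - 2 n + 2) a_n = 0.
Thus a_{n+2} = (3 n(n-1) + 2 n - 2) / ((n+1)(n+2)) * a_n.

Check with a_0 = 2, a_1 = -2 (apply the recurrence for n = 0, 1, 2, 3): a_0 = 2, a_1 = -2, a_2 = -2, a_3 = 0, a_4 = -4/3, a_5 = 0.

a_(n+2) = (3 n(n-1) + 2 n - 2) / ((n+1)(n+2)) * a_n; check: a_0 = 2, a_1 = -2, a_2 = -2, a_3 = 0, a_4 = -4/3, a_5 = 0
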